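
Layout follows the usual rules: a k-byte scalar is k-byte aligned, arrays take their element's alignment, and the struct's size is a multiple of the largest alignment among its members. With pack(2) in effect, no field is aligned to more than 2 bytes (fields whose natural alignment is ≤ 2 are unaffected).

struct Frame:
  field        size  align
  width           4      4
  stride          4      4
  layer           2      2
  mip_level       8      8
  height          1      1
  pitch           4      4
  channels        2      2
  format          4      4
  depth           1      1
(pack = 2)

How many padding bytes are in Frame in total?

@0: width [4B, align 2] → 4
@4: stride [4B, align 2] → 8
@8: layer [2B, align 2] → 10
@10: mip_level [8B, align 2] → 18
@18: height [1B, align 1] → 19
+1 pad (align 2)
@20: pitch [4B, align 2] → 24
@24: channels [2B, align 2] → 26
@26: format [4B, align 2] → 30
@30: depth [1B, align 1] → 31
+1 tail pad (align 2)
size 32, align 2
data bytes 30, size 32 → padding 2

2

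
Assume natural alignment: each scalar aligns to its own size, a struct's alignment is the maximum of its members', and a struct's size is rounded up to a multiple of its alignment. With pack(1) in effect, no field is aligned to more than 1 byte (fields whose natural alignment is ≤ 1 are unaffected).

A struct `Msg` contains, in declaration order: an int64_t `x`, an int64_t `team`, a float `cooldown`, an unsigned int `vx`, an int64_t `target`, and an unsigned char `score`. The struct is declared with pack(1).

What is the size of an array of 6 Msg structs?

198

x at 0 (size 8, align 1) → ends 8
team at 8 (size 8, align 1) → ends 16
cooldown at 16 (size 4, align 1) → ends 20
vx at 20 (size 4, align 1) → ends 24
target at 24 (size 8, align 1) → ends 32
score at 32 (size 1, align 1) → ends 33
total 33 bytes, alignment 1
array of 6: 6 × 33 = 198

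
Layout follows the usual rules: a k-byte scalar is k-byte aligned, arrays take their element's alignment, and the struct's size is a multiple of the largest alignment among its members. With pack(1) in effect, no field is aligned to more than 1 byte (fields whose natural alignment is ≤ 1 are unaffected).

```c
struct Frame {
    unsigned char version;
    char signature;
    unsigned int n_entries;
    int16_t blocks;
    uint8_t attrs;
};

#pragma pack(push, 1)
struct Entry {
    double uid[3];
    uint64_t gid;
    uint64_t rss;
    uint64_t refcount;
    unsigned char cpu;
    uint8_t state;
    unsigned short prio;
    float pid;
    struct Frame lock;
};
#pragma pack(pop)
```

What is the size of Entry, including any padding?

Frame: @0: version [1B, align 1] → 1; @1: signature [1B, align 1] → 2; +2 pad (align 4); @4: n_entries [4B, align 4] → 8; @8: blocks [2B, align 2] → 10; @10: attrs [1B, align 1] → 11; +1 tail pad (align 4); size 12, align 4
@0: uid [24B, align 1] → 24
@24: gid [8B, align 1] → 32
@32: rss [8B, align 1] → 40
@40: refcount [8B, align 1] → 48
@48: cpu [1B, align 1] → 49
@49: state [1B, align 1] → 50
@50: prio [2B, align 1] → 52
@52: pid [4B, align 1] → 56
@56: lock [12B, align 1] → 68
size 68, align 1

68 bytes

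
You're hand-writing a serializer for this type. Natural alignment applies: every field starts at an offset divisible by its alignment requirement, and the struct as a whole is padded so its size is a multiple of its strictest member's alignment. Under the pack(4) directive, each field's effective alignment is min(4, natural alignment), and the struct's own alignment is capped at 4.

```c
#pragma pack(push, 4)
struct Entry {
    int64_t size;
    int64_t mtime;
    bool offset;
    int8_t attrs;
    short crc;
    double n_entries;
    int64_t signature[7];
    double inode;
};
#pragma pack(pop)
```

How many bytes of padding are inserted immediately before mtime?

0

0..8  size  (8B, 4-aligned)
8..16  mtime  (8B, 4-aligned)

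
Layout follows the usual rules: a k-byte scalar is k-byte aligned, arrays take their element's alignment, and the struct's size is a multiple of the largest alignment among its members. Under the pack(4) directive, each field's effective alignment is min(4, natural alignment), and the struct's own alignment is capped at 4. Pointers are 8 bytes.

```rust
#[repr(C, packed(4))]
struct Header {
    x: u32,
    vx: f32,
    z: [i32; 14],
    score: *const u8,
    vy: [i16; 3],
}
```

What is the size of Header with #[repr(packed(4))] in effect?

80

x at 0 (size 4, align 4) → ends 4
vx at 4 (size 4, align 4) → ends 8
z at 8 (size 56, align 4) → ends 64
score at 64 (size 8, align 4) → ends 72
vy at 72 (size 6, align 2) → ends 78
tail pad 2 to reach multiple of 4
total 80 bytes, alignment 4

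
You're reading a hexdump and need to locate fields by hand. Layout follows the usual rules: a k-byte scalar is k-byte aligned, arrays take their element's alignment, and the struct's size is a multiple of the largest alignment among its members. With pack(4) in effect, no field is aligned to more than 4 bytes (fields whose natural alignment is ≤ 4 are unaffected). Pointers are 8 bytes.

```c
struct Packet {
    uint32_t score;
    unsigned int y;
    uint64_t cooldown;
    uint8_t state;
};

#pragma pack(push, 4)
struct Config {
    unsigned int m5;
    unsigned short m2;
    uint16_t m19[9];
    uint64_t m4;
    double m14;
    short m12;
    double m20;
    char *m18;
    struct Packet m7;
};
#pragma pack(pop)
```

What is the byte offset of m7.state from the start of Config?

Packet: @0: score [4B, align 4] → 4; @4: y [4B, align 4] → 8; @8: cooldown [8B, align 8] → 16; @16: state [1B, align 1] → 17; +7 tail pad (align 8); size 24, align 8
@0: m5 [4B, align 4] → 4
@4: m2 [2B, align 2] → 6
@6: m19 [18B, align 2] → 24
@24: m4 [8B, align 4] → 32
@32: m14 [8B, align 4] → 40
@40: m12 [2B, align 2] → 42
+2 pad (align 4)
@44: m20 [8B, align 4] → 52
@52: m18 [8B, align 4] → 60
@60: m7 [24B, align 4] → 84
within Packet: state at 16
60 + 16 = 76

76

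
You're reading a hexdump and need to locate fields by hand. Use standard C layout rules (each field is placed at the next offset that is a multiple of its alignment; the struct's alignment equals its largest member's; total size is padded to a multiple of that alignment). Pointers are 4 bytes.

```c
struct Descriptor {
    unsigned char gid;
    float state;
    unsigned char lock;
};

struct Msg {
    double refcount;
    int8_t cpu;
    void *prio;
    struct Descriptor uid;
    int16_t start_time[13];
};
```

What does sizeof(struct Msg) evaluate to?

56

Descriptor: 0..1  gid  (1B, 1-aligned); 1..4  -- padding (3B); 4..8  state  (4B, 4-aligned); 8..9  lock  (1B, 1-aligned); 9..12  -- tail padding (3B); sizeof = 12, alignof = 4
0..8  refcount  (8B, 8-aligned)
8..9  cpu  (1B, 1-aligned)
9..12  -- padding (3B)
12..16  prio  (4B, 4-aligned)
16..28  uid  (12B, 4-aligned)
28..54  start_time  (26B, 2-aligned)
54..56  -- tail padding (2B)
sizeof = 56, alignof = 8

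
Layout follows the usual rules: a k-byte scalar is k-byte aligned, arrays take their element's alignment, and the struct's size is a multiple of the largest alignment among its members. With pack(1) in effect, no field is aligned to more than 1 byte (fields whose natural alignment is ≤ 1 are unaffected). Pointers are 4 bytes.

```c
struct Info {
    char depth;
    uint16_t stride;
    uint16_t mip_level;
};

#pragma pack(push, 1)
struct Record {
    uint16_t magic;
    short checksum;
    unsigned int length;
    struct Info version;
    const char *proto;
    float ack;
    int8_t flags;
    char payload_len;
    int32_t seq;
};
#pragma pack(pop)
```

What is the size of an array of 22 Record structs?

616

Info: depth at 0 (size 1, align 1) → ends 1; pad 1 to align 2 for stride; stride at 2 (size 2, align 2) → ends 4; mip_level at 4 (size 2, align 2) → ends 6; total 6 bytes, alignment 2
magic at 0 (size 2, align 1) → ends 2
checksum at 2 (size 2, align 1) → ends 4
length at 4 (size 4, align 1) → ends 8
version at 8 (size 6, align 1) → ends 14
proto at 14 (size 4, align 1) → ends 18
ack at 18 (size 4, align 1) → ends 22
flags at 22 (size 1, align 1) → ends 23
payload_len at 23 (size 1, align 1) → ends 24
seq at 24 (size 4, align 1) → ends 28
total 28 bytes, alignment 1
array of 22: 22 × 28 = 616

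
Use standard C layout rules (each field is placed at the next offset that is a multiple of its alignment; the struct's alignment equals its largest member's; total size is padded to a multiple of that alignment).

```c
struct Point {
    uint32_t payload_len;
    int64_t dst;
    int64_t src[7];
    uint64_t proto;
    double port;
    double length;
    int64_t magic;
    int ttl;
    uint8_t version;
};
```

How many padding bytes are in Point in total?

@0: payload_len [4B, align 4] → 4
+4 pad (align 8)
@8: dst [8B, align 8] → 16
@16: src [56B, align 8] → 72
@72: proto [8B, align 8] → 80
@80: port [8B, align 8] → 88
@88: length [8B, align 8] → 96
@96: magic [8B, align 8] → 104
@104: ttl [4B, align 4] → 108
@108: version [1B, align 1] → 109
+3 tail pad (align 8)
size 112, align 8
data bytes 105, size 112 → padding 7

7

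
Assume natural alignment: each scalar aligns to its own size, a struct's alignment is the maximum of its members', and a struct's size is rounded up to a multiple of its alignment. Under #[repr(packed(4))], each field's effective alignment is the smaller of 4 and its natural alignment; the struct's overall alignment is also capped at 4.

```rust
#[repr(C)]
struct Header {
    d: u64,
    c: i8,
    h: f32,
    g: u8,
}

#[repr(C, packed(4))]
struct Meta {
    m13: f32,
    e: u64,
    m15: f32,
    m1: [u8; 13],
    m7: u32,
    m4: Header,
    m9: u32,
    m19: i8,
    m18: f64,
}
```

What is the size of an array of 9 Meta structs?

Header: 0..8  d  (8B, 8-aligned); 8..9  c  (1B, 1-aligned); 9..12  -- padding (3B); 12..16  h  (4B, 4-aligned); 16..17  g  (1B, 1-aligned); 17..24  -- tail padding (7B); sizeof = 24, alignof = 8
0..4  m13  (4B, 4-aligned)
4..12  e  (8B, 4-aligned)
12..16  m15  (4B, 4-aligned)
16..29  m1  (13B, 1-aligned)
29..32  -- padding (3B)
32..36  m7  (4B, 4-aligned)
36..60  m4  (24B, 4-aligned)
60..64  m9  (4B, 4-aligned)
64..65  m19  (1B, 1-aligned)
65..68  -- padding (3B)
68..76  m18  (8B, 4-aligned)
sizeof = 76, alignof = 4
array of 9: 9 × 76 = 684

684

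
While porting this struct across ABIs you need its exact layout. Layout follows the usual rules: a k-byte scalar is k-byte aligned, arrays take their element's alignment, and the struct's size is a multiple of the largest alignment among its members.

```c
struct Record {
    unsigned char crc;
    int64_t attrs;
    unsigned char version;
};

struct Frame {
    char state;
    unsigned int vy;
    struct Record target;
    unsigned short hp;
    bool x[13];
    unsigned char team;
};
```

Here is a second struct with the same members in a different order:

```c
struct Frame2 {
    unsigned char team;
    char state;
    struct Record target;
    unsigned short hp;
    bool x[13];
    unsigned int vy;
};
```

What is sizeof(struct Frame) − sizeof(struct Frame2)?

-8

Record: crc at 0 (size 1, align 1) → ends 1; pad 7 to align 8 for attrs; attrs at 8 (size 8, align 8) → ends 16; version at 16 (size 1, align 1) → ends 17; tail pad 7 to reach multiple of 8; total 24 bytes, alignment 8
state at 0 (size 1, align 1) → ends 1
pad 3 to align 4 for vy
vy at 4 (size 4, align 4) → ends 8
target at 8 (size 24, align 8) → ends 32
hp at 32 (size 2, align 2) → ends 34
x at 34 (size 13, align 1) → ends 47
team at 47 (size 1, align 1) → ends 48
total 48 bytes, alignment 8
— Frame2 —
team at 0 (size 1, align 1) → ends 1
state at 1 (size 1, align 1) → ends 2
pad 6 to align 8 for target
target at 8 (size 24, align 8) → ends 32
hp at 32 (size 2, align 2) → ends 34
x at 34 (size 13, align 1) → ends 47
pad 1 to align 4 for vy
vy at 48 (size 4, align 4) → ends 52
tail pad 4 to reach multiple of 8
total 56 bytes, alignment 8
48 − 56 = -8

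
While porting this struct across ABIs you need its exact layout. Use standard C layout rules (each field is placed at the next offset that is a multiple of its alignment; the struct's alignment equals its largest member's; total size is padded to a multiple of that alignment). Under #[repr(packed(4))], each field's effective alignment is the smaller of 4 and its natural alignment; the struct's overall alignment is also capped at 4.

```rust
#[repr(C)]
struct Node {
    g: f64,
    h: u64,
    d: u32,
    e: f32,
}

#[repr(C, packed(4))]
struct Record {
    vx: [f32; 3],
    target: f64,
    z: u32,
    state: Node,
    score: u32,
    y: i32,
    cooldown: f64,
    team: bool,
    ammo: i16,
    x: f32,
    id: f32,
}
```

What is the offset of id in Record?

72

Node: @0: g [8B, align 8] → 8; @8: h [8B, align 8] → 16; @16: d [4B, align 4] → 20; @20: e [4B, align 4] → 24; size 24, align 8
@0: vx [12B, align 4] → 12
@12: target [8B, align 4] → 20
@20: z [4B, align 4] → 24
@24: state [24B, align 4] → 48
@48: score [4B, align 4] → 52
@52: y [4B, align 4] → 56
@56: cooldown [8B, align 4] → 64
@64: team [1B, align 1] → 65
+1 pad (align 2)
@66: ammo [2B, align 2] → 68
@68: x [4B, align 4] → 72
@72: id [4B, align 4] → 76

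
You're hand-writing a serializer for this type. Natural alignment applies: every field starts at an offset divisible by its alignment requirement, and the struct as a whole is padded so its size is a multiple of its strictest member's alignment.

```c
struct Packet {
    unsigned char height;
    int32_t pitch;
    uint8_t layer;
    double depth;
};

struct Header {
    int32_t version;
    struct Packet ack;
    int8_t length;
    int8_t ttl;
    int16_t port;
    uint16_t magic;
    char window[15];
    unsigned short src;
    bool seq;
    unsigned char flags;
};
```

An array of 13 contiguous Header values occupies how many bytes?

Packet: 0..1  height  (1B, 1-aligned); 1..4  -- padding (3B); 4..8  pitch  (4B, 4-aligned); 8..9  layer  (1B, 1-aligned); 9..16  -- padding (7B); 16..24  depth  (8B, 8-aligned); sizeof = 24, alignof = 8
0..4  version  (4B, 4-aligned)
4..8  -- padding (4B)
8..32  ack  (24B, 8-aligned)
32..33  length  (1B, 1-aligned)
33..34  ttl  (1B, 1-aligned)
34..36  port  (2B, 2-aligned)
36..38  magic  (2B, 2-aligned)
38..53  window  (15B, 1-aligned)
53..54  -- padding (1B)
54..56  src  (2B, 2-aligned)
56..57  seq  (1B, 1-aligned)
57..58  flags  (1B, 1-aligned)
58..64  -- tail padding (6B)
sizeof = 64, alignof = 8
array of 13: 13 × 64 = 832

832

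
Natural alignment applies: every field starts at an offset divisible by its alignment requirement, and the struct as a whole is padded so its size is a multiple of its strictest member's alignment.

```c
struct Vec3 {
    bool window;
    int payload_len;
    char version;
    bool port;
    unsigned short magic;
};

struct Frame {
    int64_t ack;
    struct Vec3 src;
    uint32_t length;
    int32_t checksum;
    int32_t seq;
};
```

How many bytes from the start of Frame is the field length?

Vec3: window at 0 (size 1, align 1) → ends 1; pad 3 to align 4 for payload_len; payload_len at 4 (size 4, align 4) → ends 8; version at 8 (size 1, align 1) → ends 9; port at 9 (size 1, align 1) → ends 10; magic at 10 (size 2, align 2) → ends 12; total 12 bytes, alignment 4
ack at 0 (size 8, align 8) → ends 8
src at 8 (size 12, align 4) → ends 20
length at 20 (size 4, align 4) → ends 24

20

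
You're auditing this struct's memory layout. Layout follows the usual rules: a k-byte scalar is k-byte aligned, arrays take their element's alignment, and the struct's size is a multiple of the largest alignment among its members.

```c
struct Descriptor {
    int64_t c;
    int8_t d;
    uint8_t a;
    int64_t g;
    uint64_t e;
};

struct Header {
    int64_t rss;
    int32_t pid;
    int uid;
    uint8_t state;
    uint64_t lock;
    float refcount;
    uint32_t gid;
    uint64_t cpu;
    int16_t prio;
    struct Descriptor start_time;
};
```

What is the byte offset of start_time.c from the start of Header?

Descriptor: c at 0 (size 8, align 8) → ends 8; d at 8 (size 1, align 1) → ends 9; a at 9 (size 1, align 1) → ends 10; pad 6 to align 8 for g; g at 16 (size 8, align 8) → ends 24; e at 24 (size 8, align 8) → ends 32; total 32 bytes, alignment 8
rss at 0 (size 8, align 8) → ends 8
pid at 8 (size 4, align 4) → ends 12
uid at 12 (size 4, align 4) → ends 16
state at 16 (size 1, align 1) → ends 17
pad 7 to align 8 for lock
lock at 24 (size 8, align 8) → ends 32
refcount at 32 (size 4, align 4) → ends 36
gid at 36 (size 4, align 4) → ends 40
cpu at 40 (size 8, align 8) → ends 48
prio at 48 (size 2, align 2) → ends 50
pad 6 to align 8 for start_time
start_time at 56 (size 32, align 8) → ends 88
within Descriptor: c at 0
56 + 0 = 56

56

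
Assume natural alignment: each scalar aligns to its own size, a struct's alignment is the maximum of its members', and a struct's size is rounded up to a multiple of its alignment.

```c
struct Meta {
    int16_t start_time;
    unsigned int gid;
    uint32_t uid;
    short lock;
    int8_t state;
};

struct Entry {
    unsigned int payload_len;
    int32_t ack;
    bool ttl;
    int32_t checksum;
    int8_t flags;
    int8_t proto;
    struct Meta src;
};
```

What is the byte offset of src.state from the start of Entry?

34

Meta: @0: start_time [2B, align 2] → 2; +2 pad (align 4); @4: gid [4B, align 4] → 8; @8: uid [4B, align 4] → 12; @12: lock [2B, align 2] → 14; @14: state [1B, align 1] → 15; +1 tail pad (align 4); size 16, align 4
@0: payload_len [4B, align 4] → 4
@4: ack [4B, align 4] → 8
@8: ttl [1B, align 1] → 9
+3 pad (align 4)
@12: checksum [4B, align 4] → 16
@16: flags [1B, align 1] → 17
@17: proto [1B, align 1] → 18
+2 pad (align 4)
@20: src [16B, align 4] → 36
within Meta: state at 14
20 + 14 = 34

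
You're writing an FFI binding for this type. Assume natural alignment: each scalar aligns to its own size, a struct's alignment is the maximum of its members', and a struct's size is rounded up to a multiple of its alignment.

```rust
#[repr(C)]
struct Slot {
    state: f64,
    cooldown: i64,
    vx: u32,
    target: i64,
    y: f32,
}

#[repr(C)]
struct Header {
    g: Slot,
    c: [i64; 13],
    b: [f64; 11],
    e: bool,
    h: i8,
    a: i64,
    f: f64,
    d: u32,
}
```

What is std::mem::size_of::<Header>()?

264

Slot: 0..8  state  (8B, 8-aligned); 8..16  cooldown  (8B, 8-aligned); 16..20  vx  (4B, 4-aligned); 20..24  -- padding (4B); 24..32  target  (8B, 8-aligned); 32..36  y  (4B, 4-aligned); 36..40  -- tail padding (4B); sizeof = 40, alignof = 8
0..40  g  (40B, 8-aligned)
40..144  c  (104B, 8-aligned)
144..232  b  (88B, 8-aligned)
232..233  e  (1B, 1-aligned)
233..234  h  (1B, 1-aligned)
234..240  -- padding (6B)
240..248  a  (8B, 8-aligned)
248..256  f  (8B, 8-aligned)
256..260  d  (4B, 4-aligned)
260..264  -- tail padding (4B)
sizeof = 264, alignof = 8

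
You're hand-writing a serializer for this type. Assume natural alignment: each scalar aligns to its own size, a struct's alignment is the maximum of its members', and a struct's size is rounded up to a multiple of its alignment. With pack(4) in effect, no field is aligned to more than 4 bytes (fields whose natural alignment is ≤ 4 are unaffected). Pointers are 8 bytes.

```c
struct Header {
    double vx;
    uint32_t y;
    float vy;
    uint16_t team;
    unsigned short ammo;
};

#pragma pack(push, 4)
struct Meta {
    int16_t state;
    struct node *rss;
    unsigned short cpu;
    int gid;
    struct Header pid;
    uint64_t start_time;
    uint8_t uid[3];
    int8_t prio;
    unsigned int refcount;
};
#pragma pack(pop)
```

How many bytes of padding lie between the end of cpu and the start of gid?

Header: vx at 0 (size 8, align 8) → ends 8; y at 8 (size 4, align 4) → ends 12; vy at 12 (size 4, align 4) → ends 16; team at 16 (size 2, align 2) → ends 18; ammo at 18 (size 2, align 2) → ends 20; tail pad 4 to reach multiple of 8; total 24 bytes, alignment 8
state at 0 (size 2, align 2) → ends 2
pad 2 to align 4 for rss
rss at 4 (size 8, align 4) → ends 12
cpu at 12 (size 2, align 2) → ends 14
pad 2 to align 4 for gid
gid at 16 (size 4, align 4) → ends 20

2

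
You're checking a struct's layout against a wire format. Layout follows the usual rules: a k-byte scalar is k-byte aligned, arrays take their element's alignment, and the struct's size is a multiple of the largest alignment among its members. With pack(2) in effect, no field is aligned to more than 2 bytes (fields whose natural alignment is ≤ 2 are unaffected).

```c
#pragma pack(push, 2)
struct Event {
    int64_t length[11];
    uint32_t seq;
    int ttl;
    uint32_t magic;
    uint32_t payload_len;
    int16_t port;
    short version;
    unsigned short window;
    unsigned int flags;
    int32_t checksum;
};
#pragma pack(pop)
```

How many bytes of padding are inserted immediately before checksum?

0..88  length  (88B, 2-aligned)
88..92  seq  (4B, 2-aligned)
92..96  ttl  (4B, 2-aligned)
96..100  magic  (4B, 2-aligned)
100..104  payload_len  (4B, 2-aligned)
104..106  port  (2B, 2-aligned)
106..108  version  (2B, 2-aligned)
108..110  window  (2B, 2-aligned)
110..114  flags  (4B, 2-aligned)
114..118  checksum  (4B, 2-aligned)

0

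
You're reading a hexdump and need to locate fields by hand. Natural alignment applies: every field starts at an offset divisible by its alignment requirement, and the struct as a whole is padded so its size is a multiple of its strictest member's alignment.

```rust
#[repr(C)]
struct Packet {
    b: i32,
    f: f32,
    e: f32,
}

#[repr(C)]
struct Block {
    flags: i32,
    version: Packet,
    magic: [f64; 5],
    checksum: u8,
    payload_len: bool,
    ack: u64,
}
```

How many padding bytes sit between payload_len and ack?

6

Packet: b at 0 (size 4, align 4) → ends 4; f at 4 (size 4, align 4) → ends 8; e at 8 (size 4, align 4) → ends 12; total 12 bytes, alignment 4
flags at 0 (size 4, align 4) → ends 4
version at 4 (size 12, align 4) → ends 16
magic at 16 (size 40, align 8) → ends 56
checksum at 56 (size 1, align 1) → ends 57
payload_len at 57 (size 1, align 1) → ends 58
pad 6 to align 8 for ack
ack at 64 (size 8, align 8) → ends 72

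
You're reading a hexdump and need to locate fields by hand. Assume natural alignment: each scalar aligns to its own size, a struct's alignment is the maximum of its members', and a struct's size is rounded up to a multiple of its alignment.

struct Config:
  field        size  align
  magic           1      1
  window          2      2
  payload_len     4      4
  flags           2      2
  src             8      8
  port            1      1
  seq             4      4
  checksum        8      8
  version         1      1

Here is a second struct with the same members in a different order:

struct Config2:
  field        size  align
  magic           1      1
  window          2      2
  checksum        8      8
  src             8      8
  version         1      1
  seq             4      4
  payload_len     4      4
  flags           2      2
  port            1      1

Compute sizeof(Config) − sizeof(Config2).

@0: magic [1B, align 1] → 1
+1 pad (align 2)
@2: window [2B, align 2] → 4
@4: payload_len [4B, align 4] → 8
@8: flags [2B, align 2] → 10
+6 pad (align 8)
@16: src [8B, align 8] → 24
@24: port [1B, align 1] → 25
+3 pad (align 4)
@28: seq [4B, align 4] → 32
@32: checksum [8B, align 8] → 40
@40: version [1B, align 1] → 41
+7 tail pad (align 8)
size 48, align 8
— Config2 —
@0: magic [1B, align 1] → 1
+1 pad (align 2)
@2: window [2B, align 2] → 4
+4 pad (align 8)
@8: checksum [8B, align 8] → 16
@16: src [8B, align 8] → 24
@24: version [1B, align 1] → 25
+3 pad (align 4)
@28: seq [4B, align 4] → 32
@32: payload_len [4B, align 4] → 36
@36: flags [2B, align 2] → 38
@38: port [1B, align 1] → 39
+1 tail pad (align 8)
size 40, align 8
48 − 40 = 8

8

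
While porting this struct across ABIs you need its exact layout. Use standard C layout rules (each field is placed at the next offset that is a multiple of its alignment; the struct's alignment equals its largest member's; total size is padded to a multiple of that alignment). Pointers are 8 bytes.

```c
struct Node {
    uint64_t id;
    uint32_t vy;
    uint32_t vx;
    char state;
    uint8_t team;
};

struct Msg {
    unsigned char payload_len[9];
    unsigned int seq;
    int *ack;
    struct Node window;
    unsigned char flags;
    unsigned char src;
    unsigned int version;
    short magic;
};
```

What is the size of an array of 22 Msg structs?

Node: 0..8  id  (8B, 8-aligned); 8..12  vy  (4B, 4-aligned); 12..16  vx  (4B, 4-aligned); 16..17  state  (1B, 1-aligned); 17..18  team  (1B, 1-aligned); 18..24  -- tail padding (6B); sizeof = 24, alignof = 8
0..9  payload_len  (9B, 1-aligned)
9..12  -- padding (3B)
12..16  seq  (4B, 4-aligned)
16..24  ack  (8B, 8-aligned)
24..48  window  (24B, 8-aligned)
48..49  flags  (1B, 1-aligned)
49..50  src  (1B, 1-aligned)
50..52  -- padding (2B)
52..56  version  (4B, 4-aligned)
56..58  magic  (2B, 2-aligned)
58..64  -- tail padding (6B)
sizeof = 64, alignof = 8
array of 22: 22 × 64 = 1408

1408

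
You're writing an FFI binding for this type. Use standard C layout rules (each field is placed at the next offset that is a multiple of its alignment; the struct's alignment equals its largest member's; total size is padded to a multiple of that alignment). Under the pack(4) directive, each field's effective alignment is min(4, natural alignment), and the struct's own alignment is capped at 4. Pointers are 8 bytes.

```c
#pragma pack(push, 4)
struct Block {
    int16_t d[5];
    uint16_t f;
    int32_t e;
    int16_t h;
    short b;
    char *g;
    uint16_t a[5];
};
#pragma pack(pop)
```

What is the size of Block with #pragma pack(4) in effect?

40

@0: d [10B, align 2] → 10
@10: f [2B, align 2] → 12
@12: e [4B, align 4] → 16
@16: h [2B, align 2] → 18
@18: b [2B, align 2] → 20
@20: g [8B, align 4] → 28
@28: a [10B, align 2] → 38
+2 tail pad (align 4)
size 40, align 4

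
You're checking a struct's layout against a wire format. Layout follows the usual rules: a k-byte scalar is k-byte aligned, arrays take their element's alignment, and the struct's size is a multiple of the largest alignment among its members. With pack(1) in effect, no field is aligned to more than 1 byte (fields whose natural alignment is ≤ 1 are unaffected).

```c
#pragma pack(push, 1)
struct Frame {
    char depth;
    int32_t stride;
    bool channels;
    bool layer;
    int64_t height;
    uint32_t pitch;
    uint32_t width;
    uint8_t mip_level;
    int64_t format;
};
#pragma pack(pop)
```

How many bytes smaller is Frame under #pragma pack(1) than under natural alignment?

natural layout:
  @0: depth [1B, align 1] → 1
  +3 pad (align 4)
  @4: stride [4B, align 4] → 8
  @8: channels [1B, align 1] → 9
  @9: layer [1B, align 1] → 10
  +6 pad (align 8)
  @16: height [8B, align 8] → 24
  @24: pitch [4B, align 4] → 28
  @28: width [4B, align 4] → 32
  @32: mip_level [1B, align 1] → 33
  +7 pad (align 8)
  @40: format [8B, align 8] → 48
  size 48, align 8
packed(1) layout:
  @0: depth [1B, align 1] → 1
  @1: stride [4B, align 1] → 5
  @5: channels [1B, align 1] → 6
  @6: layer [1B, align 1] → 7
  @7: height [8B, align 1] → 15
  @15: pitch [4B, align 1] → 19
  @19: width [4B, align 1] → 23
  @23: mip_level [1B, align 1] → 24
  @24: format [8B, align 1] → 32
  size 32, align 1
48 − 32 = 16

16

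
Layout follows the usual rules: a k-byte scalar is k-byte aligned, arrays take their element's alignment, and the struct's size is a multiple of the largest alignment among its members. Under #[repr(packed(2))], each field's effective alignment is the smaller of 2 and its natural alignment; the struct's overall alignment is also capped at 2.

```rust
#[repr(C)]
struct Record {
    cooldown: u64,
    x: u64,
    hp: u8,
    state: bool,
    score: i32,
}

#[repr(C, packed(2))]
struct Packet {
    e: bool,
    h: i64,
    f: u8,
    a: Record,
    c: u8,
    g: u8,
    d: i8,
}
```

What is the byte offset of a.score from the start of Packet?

Record: @0: cooldown [8B, align 8] → 8; @8: x [8B, align 8] → 16; @16: hp [1B, align 1] → 17; @17: state [1B, align 1] → 18; +2 pad (align 4); @20: score [4B, align 4] → 24; size 24, align 8
@0: e [1B, align 1] → 1
+1 pad (align 2)
@2: h [8B, align 2] → 10
@10: f [1B, align 1] → 11
+1 pad (align 2)
@12: a [24B, align 2] → 36
within Record: score at 20
12 + 20 = 32

32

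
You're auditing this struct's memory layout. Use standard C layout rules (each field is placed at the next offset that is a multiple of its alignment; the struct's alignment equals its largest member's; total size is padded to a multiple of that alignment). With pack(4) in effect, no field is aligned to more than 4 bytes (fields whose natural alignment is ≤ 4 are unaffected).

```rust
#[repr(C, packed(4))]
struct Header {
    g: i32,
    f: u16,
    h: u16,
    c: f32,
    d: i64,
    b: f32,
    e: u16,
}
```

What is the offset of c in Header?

@0: g [4B, align 4] → 4
@4: f [2B, align 2] → 6
@6: h [2B, align 2] → 8
@8: c [4B, align 4] → 12

8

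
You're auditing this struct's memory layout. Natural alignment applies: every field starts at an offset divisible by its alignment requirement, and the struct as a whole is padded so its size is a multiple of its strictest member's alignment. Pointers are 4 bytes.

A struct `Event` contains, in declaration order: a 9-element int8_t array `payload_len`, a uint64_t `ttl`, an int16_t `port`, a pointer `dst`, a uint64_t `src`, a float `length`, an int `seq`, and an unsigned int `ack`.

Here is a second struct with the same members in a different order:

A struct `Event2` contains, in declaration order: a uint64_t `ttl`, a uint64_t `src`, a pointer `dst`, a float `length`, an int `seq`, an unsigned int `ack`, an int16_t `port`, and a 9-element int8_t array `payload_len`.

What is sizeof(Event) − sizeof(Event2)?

payload_len at 0 (size 9, align 1) → ends 9
pad 7 to align 8 for ttl
ttl at 16 (size 8, align 8) → ends 24
port at 24 (size 2, align 2) → ends 26
pad 2 to align 4 for dst
dst at 28 (size 4, align 4) → ends 32
src at 32 (size 8, align 8) → ends 40
length at 40 (size 4, align 4) → ends 44
seq at 44 (size 4, align 4) → ends 48
ack at 48 (size 4, align 4) → ends 52
tail pad 4 to reach multiple of 8
total 56 bytes, alignment 8
— Event2 —
ttl at 0 (size 8, align 8) → ends 8
src at 8 (size 8, align 8) → ends 16
dst at 16 (size 4, align 4) → ends 20
length at 20 (size 4, align 4) → ends 24
seq at 24 (size 4, align 4) → ends 28
ack at 28 (size 4, align 4) → ends 32
port at 32 (size 2, align 2) → ends 34
payload_len at 34 (size 9, align 1) → ends 43
tail pad 5 to reach multiple of 8
total 48 bytes, alignment 8
56 − 48 = 8

8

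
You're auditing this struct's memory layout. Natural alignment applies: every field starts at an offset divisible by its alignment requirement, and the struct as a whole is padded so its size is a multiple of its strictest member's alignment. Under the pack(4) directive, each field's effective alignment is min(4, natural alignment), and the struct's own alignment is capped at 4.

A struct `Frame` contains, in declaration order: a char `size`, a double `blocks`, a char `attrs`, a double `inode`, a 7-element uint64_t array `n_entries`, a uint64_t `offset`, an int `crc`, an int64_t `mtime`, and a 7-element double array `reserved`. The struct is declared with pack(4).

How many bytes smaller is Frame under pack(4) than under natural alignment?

natural layout:
  0..1  size  (1B, 1-aligned)
  1..8  -- padding (7B)
  8..16  blocks  (8B, 8-aligned)
  16..17  attrs  (1B, 1-aligned)
  17..24  -- padding (7B)
  24..32  inode  (8B, 8-aligned)
  32..88  n_entries  (56B, 8-aligned)
  88..96  offset  (8B, 8-aligned)
  96..100  crc  (4B, 4-aligned)
  100..104  -- padding (4B)
  104..112  mtime  (8B, 8-aligned)
  112..168  reserved  (56B, 8-aligned)
  sizeof = 168, alignof = 8
packed(4) layout:
  0..1  size  (1B, 1-aligned)
  1..4  -- padding (3B)
  4..12  blocks  (8B, 4-aligned)
  12..13  attrs  (1B, 1-aligned)
  13..16  -- padding (3B)
  16..24  inode  (8B, 4-aligned)
  24..80  n_entries  (56B, 4-aligned)
  80..88  offset  (8B, 4-aligned)
  88..92  crc  (4B, 4-aligned)
  92..100  mtime  (8B, 4-aligned)
  100..156  reserved  (56B, 4-aligned)
  sizeof = 156, alignof = 4
168 − 156 = 12

12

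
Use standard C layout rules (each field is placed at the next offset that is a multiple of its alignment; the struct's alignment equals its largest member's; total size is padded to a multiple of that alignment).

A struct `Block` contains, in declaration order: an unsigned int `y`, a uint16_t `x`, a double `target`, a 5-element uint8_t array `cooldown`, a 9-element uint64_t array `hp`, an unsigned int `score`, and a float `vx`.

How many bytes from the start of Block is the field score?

y at 0 (size 4, align 4) → ends 4
x at 4 (size 2, align 2) → ends 6
pad 2 to align 8 for target
target at 8 (size 8, align 8) → ends 16
cooldown at 16 (size 5, align 1) → ends 21
pad 3 to align 8 for hp
hp at 24 (size 72, align 8) → ends 96
score at 96 (size 4, align 4) → ends 100

96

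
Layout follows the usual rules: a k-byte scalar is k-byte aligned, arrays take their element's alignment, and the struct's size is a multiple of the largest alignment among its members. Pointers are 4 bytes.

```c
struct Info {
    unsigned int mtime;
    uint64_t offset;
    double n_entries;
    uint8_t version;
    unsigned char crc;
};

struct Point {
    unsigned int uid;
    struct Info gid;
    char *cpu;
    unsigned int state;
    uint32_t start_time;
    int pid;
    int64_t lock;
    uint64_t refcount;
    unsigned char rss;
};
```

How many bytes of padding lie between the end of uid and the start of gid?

4

Info: mtime at 0 (size 4, align 4) → ends 4; pad 4 to align 8 for offset; offset at 8 (size 8, align 8) → ends 16; n_entries at 16 (size 8, align 8) → ends 24; version at 24 (size 1, align 1) → ends 25; crc at 25 (size 1, align 1) → ends 26; tail pad 6 to reach multiple of 8; total 32 bytes, alignment 8
uid at 0 (size 4, align 4) → ends 4
pad 4 to align 8 for gid
gid at 8 (size 32, align 8) → ends 40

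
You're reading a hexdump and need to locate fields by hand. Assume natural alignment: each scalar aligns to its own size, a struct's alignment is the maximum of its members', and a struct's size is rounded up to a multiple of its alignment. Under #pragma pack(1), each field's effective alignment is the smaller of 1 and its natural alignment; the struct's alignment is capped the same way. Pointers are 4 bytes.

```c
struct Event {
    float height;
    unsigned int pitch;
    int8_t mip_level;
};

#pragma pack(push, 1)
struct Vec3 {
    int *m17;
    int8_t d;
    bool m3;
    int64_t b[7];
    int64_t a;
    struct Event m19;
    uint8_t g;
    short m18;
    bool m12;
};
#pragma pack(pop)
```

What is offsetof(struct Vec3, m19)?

Event: 0..4  height  (4B, 4-aligned); 4..8  pitch  (4B, 4-aligned); 8..9  mip_level  (1B, 1-aligned); 9..12  -- tail padding (3B); sizeof = 12, alignof = 4
0..4  m17  (4B, 1-aligned)
4..5  d  (1B, 1-aligned)
5..6  m3  (1B, 1-aligned)
6..62  b  (56B, 1-aligned)
62..70  a  (8B, 1-aligned)
70..82  m19  (12B, 1-aligned)

70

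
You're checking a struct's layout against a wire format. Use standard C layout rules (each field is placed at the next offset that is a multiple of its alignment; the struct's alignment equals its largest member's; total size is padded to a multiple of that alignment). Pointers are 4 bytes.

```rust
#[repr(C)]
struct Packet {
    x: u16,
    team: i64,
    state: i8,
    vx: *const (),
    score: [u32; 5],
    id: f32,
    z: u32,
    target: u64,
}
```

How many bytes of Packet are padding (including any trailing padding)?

x at 0 (size 2, align 2) → ends 2
pad 6 to align 8 for team
team at 8 (size 8, align 8) → ends 16
state at 16 (size 1, align 1) → ends 17
pad 3 to align 4 for vx
vx at 20 (size 4, align 4) → ends 24
score at 24 (size 20, align 4) → ends 44
id at 44 (size 4, align 4) → ends 48
z at 48 (size 4, align 4) → ends 52
pad 4 to align 8 for target
target at 56 (size 8, align 8) → ends 64
total 64 bytes, alignment 8
data bytes 51, size 64 → padding 13

13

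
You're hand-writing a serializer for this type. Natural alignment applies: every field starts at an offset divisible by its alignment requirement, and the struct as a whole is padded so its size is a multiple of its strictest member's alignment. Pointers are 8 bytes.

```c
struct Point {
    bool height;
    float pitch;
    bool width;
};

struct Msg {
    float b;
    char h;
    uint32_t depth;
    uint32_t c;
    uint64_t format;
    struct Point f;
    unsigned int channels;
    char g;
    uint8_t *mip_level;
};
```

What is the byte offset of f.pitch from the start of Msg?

28

Point: height at 0 (size 1, align 1) → ends 1; pad 3 to align 4 for pitch; pitch at 4 (size 4, align 4) → ends 8; width at 8 (size 1, align 1) → ends 9; tail pad 3 to reach multiple of 4; total 12 bytes, alignment 4
b at 0 (size 4, align 4) → ends 4
h at 4 (size 1, align 1) → ends 5
pad 3 to align 4 for depth
depth at 8 (size 4, align 4) → ends 12
c at 12 (size 4, align 4) → ends 16
format at 16 (size 8, align 8) → ends 24
f at 24 (size 12, align 4) → ends 36
within Point: pitch at 4
24 + 4 = 28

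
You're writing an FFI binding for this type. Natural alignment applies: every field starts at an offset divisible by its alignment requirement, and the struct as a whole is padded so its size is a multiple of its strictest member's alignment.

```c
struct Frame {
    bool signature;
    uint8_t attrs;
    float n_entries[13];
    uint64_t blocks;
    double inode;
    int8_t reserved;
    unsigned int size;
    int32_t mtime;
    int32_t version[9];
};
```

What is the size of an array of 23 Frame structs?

0..1  signature  (1B, 1-aligned)
1..2  attrs  (1B, 1-aligned)
2..4  -- padding (2B)
4..56  n_entries  (52B, 4-aligned)
56..64  blocks  (8B, 8-aligned)
64..72  inode  (8B, 8-aligned)
72..73  reserved  (1B, 1-aligned)
73..76  -- padding (3B)
76..80  size  (4B, 4-aligned)
80..84  mtime  (4B, 4-aligned)
84..120  version  (36B, 4-aligned)
sizeof = 120, alignof = 8
array of 23: 23 × 120 = 2760

2760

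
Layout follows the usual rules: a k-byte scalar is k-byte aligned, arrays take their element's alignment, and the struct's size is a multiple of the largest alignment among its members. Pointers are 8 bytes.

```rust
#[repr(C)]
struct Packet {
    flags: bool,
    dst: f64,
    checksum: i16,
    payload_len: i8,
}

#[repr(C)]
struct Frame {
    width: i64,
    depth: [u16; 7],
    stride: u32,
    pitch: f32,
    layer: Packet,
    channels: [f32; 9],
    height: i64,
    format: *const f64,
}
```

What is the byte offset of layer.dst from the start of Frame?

40

Packet: @0: flags [1B, align 1] → 1; +7 pad (align 8); @8: dst [8B, align 8] → 16; @16: checksum [2B, align 2] → 18; @18: payload_len [1B, align 1] → 19; +5 tail pad (align 8); size 24, align 8
@0: width [8B, align 8] → 8
@8: depth [14B, align 2] → 22
+2 pad (align 4)
@24: stride [4B, align 4] → 28
@28: pitch [4B, align 4] → 32
@32: layer [24B, align 8] → 56
within Packet: dst at 8
32 + 8 = 40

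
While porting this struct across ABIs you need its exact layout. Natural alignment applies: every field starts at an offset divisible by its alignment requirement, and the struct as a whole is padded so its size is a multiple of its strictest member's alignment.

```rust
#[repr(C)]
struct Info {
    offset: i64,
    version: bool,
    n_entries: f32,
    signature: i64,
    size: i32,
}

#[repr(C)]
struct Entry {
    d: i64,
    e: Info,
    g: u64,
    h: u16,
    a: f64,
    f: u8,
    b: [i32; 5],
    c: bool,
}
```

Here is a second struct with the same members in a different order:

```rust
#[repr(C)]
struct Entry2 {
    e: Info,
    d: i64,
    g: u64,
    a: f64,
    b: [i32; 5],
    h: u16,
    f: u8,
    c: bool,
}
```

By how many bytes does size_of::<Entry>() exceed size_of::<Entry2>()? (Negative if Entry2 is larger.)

Info: @0: offset [8B, align 8] → 8; @8: version [1B, align 1] → 9; +3 pad (align 4); @12: n_entries [4B, align 4] → 16; @16: signature [8B, align 8] → 24; @24: size [4B, align 4] → 28; +4 tail pad (align 8); size 32, align 8
@0: d [8B, align 8] → 8
@8: e [32B, align 8] → 40
@40: g [8B, align 8] → 48
@48: h [2B, align 2] → 50
+6 pad (align 8)
@56: a [8B, align 8] → 64
@64: f [1B, align 1] → 65
+3 pad (align 4)
@68: b [20B, align 4] → 88
@88: c [1B, align 1] → 89
+7 tail pad (align 8)
size 96, align 8
— Entry2 —
@0: e [32B, align 8] → 32
@32: d [8B, align 8] → 40
@40: g [8B, align 8] → 48
@48: a [8B, align 8] → 56
@56: b [20B, align 4] → 76
@76: h [2B, align 2] → 78
@78: f [1B, align 1] → 79
@79: c [1B, align 1] → 80
size 80, align 8
96 − 80 = 16

16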